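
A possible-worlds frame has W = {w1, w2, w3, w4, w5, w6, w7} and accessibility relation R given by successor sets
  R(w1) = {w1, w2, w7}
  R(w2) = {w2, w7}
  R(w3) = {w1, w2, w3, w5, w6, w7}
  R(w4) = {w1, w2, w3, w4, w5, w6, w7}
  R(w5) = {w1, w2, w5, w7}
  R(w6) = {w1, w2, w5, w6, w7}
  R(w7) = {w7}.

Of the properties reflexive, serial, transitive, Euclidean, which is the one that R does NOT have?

Euclidean

Reflexive: yes — every world is R-related to itself.
Serial: yes — every world has a successor (e.g. w1 R w1).
Transitive: yes — every two-step R-path is closed by a direct edge.
Euclidean: no — w1 R w7 and w1 R w2, but not w7 R w2.
Only Euclidean fails.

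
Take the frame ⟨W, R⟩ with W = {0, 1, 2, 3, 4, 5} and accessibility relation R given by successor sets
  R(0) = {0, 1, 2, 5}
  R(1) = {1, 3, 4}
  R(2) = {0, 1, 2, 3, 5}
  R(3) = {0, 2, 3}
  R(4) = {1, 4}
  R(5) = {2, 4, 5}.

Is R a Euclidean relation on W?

Euclidean: no — 0 R 1 and 0 R 2, but not 1 R 2.

No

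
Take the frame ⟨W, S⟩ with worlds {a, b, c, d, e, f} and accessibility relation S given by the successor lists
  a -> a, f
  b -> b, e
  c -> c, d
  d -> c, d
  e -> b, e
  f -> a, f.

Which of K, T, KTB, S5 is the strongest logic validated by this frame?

Reflexive (axiom T): yes — every world is S-related to itself.
Symmetric (axiom B): yes — every pair in S has its reverse in S.
Euclidean (axiom 5): yes — any two successors of a common world are S-related.
So F validates K, T, KTB, S5. The strongest is S5.

S5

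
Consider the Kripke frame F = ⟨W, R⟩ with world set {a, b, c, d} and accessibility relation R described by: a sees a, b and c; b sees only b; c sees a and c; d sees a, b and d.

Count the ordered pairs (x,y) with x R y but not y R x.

Enumerating: (a,b), (d,a), (d,b).

3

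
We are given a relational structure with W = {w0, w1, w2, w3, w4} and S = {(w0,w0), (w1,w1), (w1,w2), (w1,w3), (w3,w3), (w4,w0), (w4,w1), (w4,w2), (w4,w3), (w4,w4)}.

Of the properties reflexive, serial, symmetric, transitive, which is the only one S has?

transitive

Reflexive: no — w2 is not related to itself.
Serial: no — w2 has no S-successor.
Symmetric: no — w1 S w2 but not w2 S w1.
Transitive: yes — every two-step S-path is closed by a direct edge.
Only transitive holds.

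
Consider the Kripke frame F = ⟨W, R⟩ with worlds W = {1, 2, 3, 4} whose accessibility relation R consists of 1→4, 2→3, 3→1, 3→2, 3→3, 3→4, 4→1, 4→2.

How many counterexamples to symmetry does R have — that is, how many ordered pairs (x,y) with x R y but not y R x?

Enumerating: (3,1), (3,4), (4,2).

3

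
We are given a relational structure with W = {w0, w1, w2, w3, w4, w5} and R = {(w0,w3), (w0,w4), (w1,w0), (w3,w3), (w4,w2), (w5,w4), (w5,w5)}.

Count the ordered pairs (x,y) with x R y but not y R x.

5

Enumerating: (w0,w3), (w0,w4), (w1,w0), (w4,w2), (w5,w4).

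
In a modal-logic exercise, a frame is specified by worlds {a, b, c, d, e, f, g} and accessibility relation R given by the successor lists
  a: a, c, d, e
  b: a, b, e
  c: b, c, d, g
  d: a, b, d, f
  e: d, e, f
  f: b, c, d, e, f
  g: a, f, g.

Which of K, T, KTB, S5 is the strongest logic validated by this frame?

Reflexive (axiom T): yes — every world is R-related to itself.
Symmetric (axiom B): no — a R c but not c R a.
Euclidean (axiom 5): no — a R c and a R e, but not c R e.
So F validates K, T; KTB would additionally require R to be symmetric. The strongest is T.

T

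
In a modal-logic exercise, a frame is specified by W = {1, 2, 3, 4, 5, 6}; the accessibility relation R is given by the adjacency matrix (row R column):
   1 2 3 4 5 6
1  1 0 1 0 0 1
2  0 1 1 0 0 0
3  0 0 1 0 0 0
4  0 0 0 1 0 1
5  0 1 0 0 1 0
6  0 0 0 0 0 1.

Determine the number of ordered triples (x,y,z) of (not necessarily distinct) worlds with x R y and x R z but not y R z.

7

Enumerating: (1,3,1), (1,3,6), (1,6,1), (1,6,3), (2,3,2), (4,6,4), (5,2,5).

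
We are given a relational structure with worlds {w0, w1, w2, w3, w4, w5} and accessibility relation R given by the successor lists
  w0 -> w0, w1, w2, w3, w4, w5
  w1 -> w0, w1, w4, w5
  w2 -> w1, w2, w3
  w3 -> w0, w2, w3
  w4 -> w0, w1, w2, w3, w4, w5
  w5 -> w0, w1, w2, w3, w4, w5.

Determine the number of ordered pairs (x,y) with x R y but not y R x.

Enumerating: (w0,w2), (w2,w1), (w4,w2), (w4,w3), (w5,w2), (w5,w3).

6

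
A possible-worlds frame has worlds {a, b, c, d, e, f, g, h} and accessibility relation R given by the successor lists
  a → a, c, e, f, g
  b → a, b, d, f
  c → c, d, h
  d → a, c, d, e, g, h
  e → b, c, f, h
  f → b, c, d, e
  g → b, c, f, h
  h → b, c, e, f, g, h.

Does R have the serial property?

Yes

Serial: yes — every world has a successor (e.g. a R a).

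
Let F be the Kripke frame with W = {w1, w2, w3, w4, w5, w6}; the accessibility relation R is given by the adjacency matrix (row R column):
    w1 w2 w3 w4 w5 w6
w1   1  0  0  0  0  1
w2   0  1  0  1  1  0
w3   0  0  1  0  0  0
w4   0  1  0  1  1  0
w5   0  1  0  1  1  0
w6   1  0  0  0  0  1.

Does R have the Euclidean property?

Euclidean: yes — any two successors of a common world are R-related.

Yes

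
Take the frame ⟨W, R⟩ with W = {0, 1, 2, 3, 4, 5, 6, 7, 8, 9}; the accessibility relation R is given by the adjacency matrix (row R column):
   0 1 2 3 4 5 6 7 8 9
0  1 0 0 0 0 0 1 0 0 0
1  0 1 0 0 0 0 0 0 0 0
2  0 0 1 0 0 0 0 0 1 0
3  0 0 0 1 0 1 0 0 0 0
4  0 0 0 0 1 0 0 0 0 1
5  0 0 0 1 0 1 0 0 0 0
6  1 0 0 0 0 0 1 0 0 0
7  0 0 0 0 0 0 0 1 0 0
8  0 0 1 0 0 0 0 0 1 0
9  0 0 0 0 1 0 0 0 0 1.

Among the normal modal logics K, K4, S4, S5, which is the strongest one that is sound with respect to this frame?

Transitive (axiom 4): yes — every two-step R-path is closed by a direct edge.
Reflexive (axiom T): yes — every world is R-related to itself.
Euclidean (axiom 5): yes — any two successors of a common world are R-related.
So F validates K, K4, S4, S5. The strongest is S5.

S5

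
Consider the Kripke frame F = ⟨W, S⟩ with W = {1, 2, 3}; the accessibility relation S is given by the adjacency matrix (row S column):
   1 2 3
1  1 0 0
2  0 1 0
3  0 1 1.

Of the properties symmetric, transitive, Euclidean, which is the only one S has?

Symmetric: no — 3 S 2 but not 2 S 3.
Transitive: yes — every two-step S-path is closed by a direct edge.
Euclidean: no — 3 S 2 and 3 S 3, but not 2 S 3.
Only transitive holds.

transitive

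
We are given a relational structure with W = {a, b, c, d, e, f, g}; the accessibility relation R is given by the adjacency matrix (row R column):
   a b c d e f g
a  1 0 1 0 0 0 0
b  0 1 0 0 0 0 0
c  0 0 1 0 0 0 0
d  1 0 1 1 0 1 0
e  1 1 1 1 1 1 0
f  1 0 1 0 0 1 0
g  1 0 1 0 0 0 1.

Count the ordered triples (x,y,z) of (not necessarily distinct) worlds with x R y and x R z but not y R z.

Enumerating: (a,c,a), (d,a,d), (d,a,f), (d,c,a), (d,c,d), (d,c,f), (d,f,d), (e,a,b), (e,a,d), (e,a,e), (e,a,f), (e,b,a), … and 20 more.
Total: 32.

32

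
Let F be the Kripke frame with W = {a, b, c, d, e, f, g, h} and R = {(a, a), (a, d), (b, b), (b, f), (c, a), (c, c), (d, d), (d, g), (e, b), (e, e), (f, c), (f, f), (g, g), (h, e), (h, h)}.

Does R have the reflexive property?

Reflexive: yes — every world is R-related to itself.

Yes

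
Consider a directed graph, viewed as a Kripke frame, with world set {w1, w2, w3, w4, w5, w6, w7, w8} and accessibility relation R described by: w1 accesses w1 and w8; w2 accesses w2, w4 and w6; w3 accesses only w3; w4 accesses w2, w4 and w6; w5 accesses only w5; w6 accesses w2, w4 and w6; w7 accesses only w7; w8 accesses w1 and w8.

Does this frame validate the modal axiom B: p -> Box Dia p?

By correspondence theory, B is valid on a frame iff R is symmetric.
Symmetric: yes — every pair in R has its reverse in R.

Yes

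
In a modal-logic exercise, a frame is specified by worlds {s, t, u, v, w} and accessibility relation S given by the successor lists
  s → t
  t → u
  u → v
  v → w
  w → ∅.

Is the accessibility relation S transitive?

No

Transitive: no — s S t and t S u, but not s S u.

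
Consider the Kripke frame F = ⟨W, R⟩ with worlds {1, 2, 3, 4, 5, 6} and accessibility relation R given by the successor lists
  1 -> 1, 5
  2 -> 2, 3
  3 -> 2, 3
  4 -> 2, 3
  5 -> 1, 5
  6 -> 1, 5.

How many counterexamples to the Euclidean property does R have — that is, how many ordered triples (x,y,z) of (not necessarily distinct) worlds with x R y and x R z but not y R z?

R is Euclidean; there are no such tuples.

0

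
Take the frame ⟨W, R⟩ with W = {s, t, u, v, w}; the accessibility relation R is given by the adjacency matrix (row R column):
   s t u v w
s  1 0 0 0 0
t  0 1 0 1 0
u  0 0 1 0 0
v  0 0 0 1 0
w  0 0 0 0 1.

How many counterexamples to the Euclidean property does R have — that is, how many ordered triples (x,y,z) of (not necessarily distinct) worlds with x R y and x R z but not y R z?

Enumerating: (t,v,t).

1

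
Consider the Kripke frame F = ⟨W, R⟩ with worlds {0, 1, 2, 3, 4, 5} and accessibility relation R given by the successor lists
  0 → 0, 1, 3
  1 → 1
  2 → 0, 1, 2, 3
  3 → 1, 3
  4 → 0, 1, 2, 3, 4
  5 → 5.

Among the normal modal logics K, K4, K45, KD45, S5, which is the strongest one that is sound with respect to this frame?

K4

Transitive (axiom 4): yes — every two-step R-path is closed by a direct edge.
Euclidean (axiom 5): no — 0 R 1 and 0 R 3, but not 1 R 3.
Serial (axiom D): yes — every world has a successor (e.g. 0 R 0).
Reflexive (axiom T): yes — every world is R-related to itself.
So F validates K, K4; K45 would additionally require R to be Euclidean. The strongest is K4.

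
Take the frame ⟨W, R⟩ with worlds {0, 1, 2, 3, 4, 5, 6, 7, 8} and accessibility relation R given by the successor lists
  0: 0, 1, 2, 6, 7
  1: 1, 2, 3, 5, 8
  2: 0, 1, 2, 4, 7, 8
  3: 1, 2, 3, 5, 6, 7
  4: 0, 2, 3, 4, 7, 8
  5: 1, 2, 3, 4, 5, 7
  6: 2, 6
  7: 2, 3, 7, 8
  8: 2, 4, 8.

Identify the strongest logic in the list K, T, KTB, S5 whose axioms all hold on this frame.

T

Reflexive (axiom T): yes — every world is R-related to itself.
Symmetric (axiom B): no — 0 R 1 but not 1 R 0.
Euclidean (axiom 5): no — 0 R 1 and 0 R 6, but not 1 R 6.
So F validates K, T; KTB would additionally require R to be symmetric. The strongest is T.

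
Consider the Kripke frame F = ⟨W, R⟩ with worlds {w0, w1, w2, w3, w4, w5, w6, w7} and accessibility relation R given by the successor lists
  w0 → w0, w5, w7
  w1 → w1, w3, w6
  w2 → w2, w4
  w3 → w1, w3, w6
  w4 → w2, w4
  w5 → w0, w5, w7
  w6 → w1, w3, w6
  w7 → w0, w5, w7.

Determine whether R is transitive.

Transitive: yes — every two-step R-path is closed by a direct edge.

Yes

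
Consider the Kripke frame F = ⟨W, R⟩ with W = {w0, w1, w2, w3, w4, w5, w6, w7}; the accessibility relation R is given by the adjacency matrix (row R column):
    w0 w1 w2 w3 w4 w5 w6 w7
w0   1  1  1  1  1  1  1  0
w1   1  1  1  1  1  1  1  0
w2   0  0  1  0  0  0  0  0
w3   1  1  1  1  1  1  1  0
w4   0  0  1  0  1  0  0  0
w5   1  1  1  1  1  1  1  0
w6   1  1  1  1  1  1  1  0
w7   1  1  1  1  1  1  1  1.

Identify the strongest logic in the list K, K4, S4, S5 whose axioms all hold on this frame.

Transitive (axiom 4): yes — every two-step R-path is closed by a direct edge.
Reflexive (axiom T): yes — every world is R-related to itself.
Euclidean (axiom 5): no — w0 R w2 and w0 R w1, but not w2 R w1.
So F validates K, K4, S4; S5 would additionally require R to be Euclidean. The strongest is S4.

S4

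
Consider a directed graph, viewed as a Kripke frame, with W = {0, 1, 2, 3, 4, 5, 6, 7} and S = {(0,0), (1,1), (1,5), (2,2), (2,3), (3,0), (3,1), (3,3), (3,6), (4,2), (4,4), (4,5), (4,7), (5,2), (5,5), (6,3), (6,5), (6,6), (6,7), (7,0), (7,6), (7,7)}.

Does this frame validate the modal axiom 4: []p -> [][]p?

No

The schema 4 characterises exactly the transitive frames.
Transitive: no — 1 S 5 and 5 S 2, but not 1 S 2.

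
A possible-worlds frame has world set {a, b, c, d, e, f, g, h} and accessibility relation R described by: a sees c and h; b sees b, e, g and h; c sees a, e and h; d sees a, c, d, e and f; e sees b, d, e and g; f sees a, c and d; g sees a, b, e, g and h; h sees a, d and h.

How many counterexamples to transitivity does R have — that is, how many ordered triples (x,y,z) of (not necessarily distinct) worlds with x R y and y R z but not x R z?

Enumerating: (a,c,a), (a,c,e), (a,h,a), (a,h,d), (b,e,d), (b,g,a), (b,h,a), (b,h,d), (c,a,c), (c,e,b), (c,e,d), (c,e,g), … and 23 more.
Total: 35.

35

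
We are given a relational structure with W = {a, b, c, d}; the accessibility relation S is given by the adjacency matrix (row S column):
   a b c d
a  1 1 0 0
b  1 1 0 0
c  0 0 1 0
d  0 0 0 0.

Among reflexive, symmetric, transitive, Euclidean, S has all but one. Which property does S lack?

reflexive

Reflexive: no — d is not related to itself.
Symmetric: yes — every pair in S has its reverse in S.
Transitive: yes — every two-step S-path is closed by a direct edge.
Euclidean: yes — any two successors of a common world are S-related.
Only reflexive fails.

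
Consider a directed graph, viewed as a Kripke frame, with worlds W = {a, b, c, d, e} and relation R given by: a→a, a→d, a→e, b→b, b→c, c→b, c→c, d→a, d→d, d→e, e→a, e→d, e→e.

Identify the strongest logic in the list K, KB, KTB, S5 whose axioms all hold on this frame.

S5

Symmetric (axiom B): yes — every pair in R has its reverse in R.
Reflexive (axiom T): yes — every world is R-related to itself.
Euclidean (axiom 5): yes — any two successors of a common world are R-related.
So F validates K, KB, KTB, S5. The strongest is S5.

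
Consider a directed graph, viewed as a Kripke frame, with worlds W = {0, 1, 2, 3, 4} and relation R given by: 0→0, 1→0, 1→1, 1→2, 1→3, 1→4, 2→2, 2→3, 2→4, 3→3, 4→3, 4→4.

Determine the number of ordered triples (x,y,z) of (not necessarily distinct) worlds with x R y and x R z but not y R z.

17

Enumerating: (1,0,1), (1,0,2), (1,0,3), (1,0,4), (1,2,0), (1,2,1), (1,3,0), (1,3,1), (1,3,2), (1,3,4), (1,4,0), (1,4,1), (1,4,2), (2,3,2), (2,3,4), (2,4,2), (4,3,4).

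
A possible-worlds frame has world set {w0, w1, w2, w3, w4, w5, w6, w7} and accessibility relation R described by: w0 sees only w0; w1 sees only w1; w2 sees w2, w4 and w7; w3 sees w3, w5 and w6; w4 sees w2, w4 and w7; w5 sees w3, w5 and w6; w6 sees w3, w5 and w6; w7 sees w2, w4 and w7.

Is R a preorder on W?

Reflexive: yes — every world is R-related to itself.
Transitive: yes — every two-step R-path is closed by a direct edge.
So R is a preorder.

Yes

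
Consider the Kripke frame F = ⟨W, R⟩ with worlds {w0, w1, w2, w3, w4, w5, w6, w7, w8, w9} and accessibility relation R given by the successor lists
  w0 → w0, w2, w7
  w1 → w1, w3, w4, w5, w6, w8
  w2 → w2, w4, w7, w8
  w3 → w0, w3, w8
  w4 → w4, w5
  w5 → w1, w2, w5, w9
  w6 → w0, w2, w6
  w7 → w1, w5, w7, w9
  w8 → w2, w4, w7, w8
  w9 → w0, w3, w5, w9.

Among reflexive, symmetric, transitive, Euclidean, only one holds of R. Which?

Reflexive: yes — every world is R-related to itself.
Symmetric: no — w0 R w2 but not w2 R w0.
Transitive: no — w0 R w2 and w2 R w4, but not w0 R w4.
Euclidean: no — w0 R w7 and w0 R w2, but not w7 R w2.
Only reflexive holds.

reflexive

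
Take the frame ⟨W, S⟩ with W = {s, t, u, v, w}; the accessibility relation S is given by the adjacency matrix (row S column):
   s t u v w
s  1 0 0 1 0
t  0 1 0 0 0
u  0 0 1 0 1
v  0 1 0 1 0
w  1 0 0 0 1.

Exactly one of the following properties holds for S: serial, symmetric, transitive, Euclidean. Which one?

serial

Serial: yes — every world has a successor (e.g. s S s).
Symmetric: no — s S v but not v S s.
Transitive: no — s S v and v S t, but not s S t.
Euclidean: no — s S v and s S s, but not v S s.
Only serial holds.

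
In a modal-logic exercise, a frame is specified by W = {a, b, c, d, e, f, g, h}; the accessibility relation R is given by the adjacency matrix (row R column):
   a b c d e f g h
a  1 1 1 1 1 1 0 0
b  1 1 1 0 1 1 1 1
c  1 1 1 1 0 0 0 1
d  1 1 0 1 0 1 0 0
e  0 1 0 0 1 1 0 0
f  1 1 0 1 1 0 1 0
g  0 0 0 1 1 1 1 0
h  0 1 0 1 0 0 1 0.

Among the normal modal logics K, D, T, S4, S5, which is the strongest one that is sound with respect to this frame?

Serial (axiom D): yes — every world has a successor (e.g. a R a).
Reflexive (axiom T): no — f is not related to itself.
Transitive (axiom 4): no — a R b and b R g, but not a R g.
Euclidean (axiom 5): no — a R b and a R d, but not b R d.
So F validates K, D; T would additionally require R to be reflexive. The strongest is D.

D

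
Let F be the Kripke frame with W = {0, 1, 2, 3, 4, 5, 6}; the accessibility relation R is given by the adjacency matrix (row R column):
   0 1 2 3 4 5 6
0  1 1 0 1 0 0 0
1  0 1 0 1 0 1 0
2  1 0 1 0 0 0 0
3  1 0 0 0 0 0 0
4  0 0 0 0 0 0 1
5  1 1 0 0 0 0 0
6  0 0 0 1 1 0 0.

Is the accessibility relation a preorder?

Reflexive: no — 3 is not related to itself.
Transitive: no — 0 R 1 and 1 R 5, but not 0 R 5.
So R is not a preorder.

No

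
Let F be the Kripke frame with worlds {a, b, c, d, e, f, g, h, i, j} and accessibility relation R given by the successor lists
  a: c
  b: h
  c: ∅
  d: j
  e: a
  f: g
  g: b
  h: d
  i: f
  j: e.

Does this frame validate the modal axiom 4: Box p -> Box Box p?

No

By correspondence theory, 4 is valid on a frame iff R is transitive.
Transitive: no — b R h and h R d, but not b R d.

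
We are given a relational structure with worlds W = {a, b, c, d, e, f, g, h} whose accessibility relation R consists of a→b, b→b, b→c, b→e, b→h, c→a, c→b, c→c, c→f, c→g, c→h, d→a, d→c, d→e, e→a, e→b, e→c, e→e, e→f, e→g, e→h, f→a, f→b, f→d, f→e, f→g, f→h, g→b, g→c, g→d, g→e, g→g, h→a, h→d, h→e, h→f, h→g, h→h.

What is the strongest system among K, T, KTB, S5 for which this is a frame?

K

Reflexive (axiom T): no — a is not related to itself.
Symmetric (axiom B): no — a R b but not b R a.
Euclidean (axiom 5): no — b R c and b R e, but not c R e.
So F validates K; T would additionally require R to be reflexive. The strongest is K.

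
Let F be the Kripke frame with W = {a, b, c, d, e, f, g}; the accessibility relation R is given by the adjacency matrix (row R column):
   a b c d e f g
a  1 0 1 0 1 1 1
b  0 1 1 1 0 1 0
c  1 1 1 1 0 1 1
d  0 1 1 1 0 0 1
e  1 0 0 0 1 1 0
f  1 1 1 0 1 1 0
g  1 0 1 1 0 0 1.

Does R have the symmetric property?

Yes

Symmetric: yes — every pair in R has its reverse in R.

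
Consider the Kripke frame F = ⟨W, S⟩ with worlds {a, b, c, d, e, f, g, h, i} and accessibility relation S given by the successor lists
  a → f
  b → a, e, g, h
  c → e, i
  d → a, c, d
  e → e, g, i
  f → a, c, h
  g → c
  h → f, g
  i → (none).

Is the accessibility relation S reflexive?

No

Reflexive: no — a is not related to itself.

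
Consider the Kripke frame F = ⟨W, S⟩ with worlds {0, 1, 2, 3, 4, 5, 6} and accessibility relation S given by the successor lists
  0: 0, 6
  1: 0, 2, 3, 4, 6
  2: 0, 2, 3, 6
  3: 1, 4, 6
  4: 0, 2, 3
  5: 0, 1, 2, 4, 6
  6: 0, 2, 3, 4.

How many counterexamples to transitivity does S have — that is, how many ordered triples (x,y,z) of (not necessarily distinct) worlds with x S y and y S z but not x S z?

29

Enumerating: (0,6,2), (0,6,3), (0,6,4), (1,3,1), (2,3,1), (2,3,4), (2,6,4), (3,1,0), (3,1,2), (3,1,3), (3,4,0), (3,4,2), … and 17 more.
Total: 29.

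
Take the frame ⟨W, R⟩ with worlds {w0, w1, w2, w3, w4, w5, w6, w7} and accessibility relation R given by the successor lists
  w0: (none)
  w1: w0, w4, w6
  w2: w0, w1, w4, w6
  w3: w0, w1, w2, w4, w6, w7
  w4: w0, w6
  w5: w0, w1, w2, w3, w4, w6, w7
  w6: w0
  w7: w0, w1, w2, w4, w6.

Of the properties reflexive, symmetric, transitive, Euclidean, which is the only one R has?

Reflexive: no — w0 is not related to itself.
Symmetric: no — w1 R w0 but not w0 R w1.
Transitive: yes — every two-step R-path is closed by a direct edge.
Euclidean: no — w1 R w0 and w1 R w4, but not w0 R w4.
Only transitive holds.

transitive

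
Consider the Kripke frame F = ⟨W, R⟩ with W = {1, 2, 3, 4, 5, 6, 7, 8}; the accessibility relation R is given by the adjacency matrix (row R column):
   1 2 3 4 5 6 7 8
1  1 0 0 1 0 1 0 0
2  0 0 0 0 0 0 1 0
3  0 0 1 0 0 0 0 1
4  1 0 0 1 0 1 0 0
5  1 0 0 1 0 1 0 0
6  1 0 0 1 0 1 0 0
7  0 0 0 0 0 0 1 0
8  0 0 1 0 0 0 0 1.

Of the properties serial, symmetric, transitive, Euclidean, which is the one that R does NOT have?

symmetric

Serial: yes — every world has a successor (e.g. 1 R 1).
Symmetric: no — 2 R 7 but not 7 R 2.
Transitive: yes — every two-step R-path is closed by a direct edge.
Euclidean: yes — any two successors of a common world are R-related.
Only symmetric fails.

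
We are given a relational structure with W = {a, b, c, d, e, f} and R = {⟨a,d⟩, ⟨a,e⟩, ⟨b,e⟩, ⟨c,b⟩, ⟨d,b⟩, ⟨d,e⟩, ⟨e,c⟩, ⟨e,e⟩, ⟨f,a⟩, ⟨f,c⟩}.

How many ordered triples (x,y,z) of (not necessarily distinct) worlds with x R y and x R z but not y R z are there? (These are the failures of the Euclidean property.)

11

Enumerating: (a,d,d), (a,e,d), (c,b,b), (d,b,b), (d,e,b), (e,c,c), (e,c,e), (f,a,a), (f,a,c), (f,c,a), (f,c,c).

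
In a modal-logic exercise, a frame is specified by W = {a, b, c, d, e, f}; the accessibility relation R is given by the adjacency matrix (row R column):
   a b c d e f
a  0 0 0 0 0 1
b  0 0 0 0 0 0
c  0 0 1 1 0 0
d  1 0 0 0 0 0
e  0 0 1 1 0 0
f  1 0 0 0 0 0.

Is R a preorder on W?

Reflexive: no — a is not related to itself.
Transitive: no — c R d and d R a, but not c R a.
So R is not a preorder.

No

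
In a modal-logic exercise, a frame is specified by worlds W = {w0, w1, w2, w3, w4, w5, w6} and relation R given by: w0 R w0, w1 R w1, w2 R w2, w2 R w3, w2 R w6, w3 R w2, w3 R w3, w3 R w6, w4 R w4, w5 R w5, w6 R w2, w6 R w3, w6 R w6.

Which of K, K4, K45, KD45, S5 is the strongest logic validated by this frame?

Transitive (axiom 4): yes — every two-step R-path is closed by a direct edge.
Euclidean (axiom 5): yes — any two successors of a common world are R-related.
Serial (axiom D): yes — every world has a successor (e.g. w0 R w0).
Reflexive (axiom T): yes — every world is R-related to itself.
So F validates K, K4, K45, KD45, S5. The strongest is S5.

S5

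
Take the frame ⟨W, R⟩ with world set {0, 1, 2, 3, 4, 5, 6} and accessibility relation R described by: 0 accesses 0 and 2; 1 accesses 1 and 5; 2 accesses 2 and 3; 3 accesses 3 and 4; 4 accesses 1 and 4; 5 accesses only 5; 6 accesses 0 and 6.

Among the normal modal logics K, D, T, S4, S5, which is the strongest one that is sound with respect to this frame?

T

Serial (axiom D): yes — every world has a successor (e.g. 0 R 0).
Reflexive (axiom T): yes — every world is R-related to itself.
Transitive (axiom 4): no — 0 R 2 and 2 R 3, but not 0 R 3.
Euclidean (axiom 5): no — 0 R 2 and 0 R 0, but not 2 R 0.
So F validates K, D, T; S4 would additionally require R to be transitive. The strongest is T.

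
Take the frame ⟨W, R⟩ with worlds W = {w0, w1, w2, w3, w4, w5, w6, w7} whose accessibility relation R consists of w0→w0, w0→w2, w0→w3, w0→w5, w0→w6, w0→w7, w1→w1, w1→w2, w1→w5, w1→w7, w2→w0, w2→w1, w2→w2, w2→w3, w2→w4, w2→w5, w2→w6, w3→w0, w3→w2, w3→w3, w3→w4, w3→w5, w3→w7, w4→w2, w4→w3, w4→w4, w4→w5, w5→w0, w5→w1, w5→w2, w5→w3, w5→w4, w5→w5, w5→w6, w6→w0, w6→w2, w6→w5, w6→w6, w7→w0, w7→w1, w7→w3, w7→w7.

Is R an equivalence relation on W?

No

Reflexive: yes — every world is R-related to itself.
Symmetric: yes — every pair in R has its reverse in R.
Transitive: no — w0 R w2 and w2 R w1, but not w0 R w1.
So R is not an equivalence relation.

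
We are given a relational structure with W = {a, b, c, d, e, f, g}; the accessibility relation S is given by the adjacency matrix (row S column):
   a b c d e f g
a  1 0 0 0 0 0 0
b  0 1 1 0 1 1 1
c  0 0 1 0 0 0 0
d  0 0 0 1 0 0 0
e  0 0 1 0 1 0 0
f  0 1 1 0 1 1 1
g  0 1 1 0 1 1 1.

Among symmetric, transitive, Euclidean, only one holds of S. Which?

transitive

Symmetric: no — b S c but not c S b.
Transitive: yes — every two-step S-path is closed by a direct edge.
Euclidean: no — b S c and b S e, but not c S e.
Only transitive holds.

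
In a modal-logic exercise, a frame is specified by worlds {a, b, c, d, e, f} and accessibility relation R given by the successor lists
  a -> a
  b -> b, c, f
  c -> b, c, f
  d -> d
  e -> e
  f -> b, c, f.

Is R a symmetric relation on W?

Yes

Symmetric: yes — every pair in R has its reverse in R.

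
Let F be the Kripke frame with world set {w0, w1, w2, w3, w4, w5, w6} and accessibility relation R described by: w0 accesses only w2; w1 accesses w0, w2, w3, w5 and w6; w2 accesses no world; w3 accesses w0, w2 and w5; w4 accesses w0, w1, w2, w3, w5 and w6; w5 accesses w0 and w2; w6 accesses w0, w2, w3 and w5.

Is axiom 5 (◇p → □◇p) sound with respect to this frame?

By correspondence theory, 5 is valid on a frame iff R is Euclidean.
Euclidean: no — w1 R w0 and w1 R w3, but not w0 R w3.

No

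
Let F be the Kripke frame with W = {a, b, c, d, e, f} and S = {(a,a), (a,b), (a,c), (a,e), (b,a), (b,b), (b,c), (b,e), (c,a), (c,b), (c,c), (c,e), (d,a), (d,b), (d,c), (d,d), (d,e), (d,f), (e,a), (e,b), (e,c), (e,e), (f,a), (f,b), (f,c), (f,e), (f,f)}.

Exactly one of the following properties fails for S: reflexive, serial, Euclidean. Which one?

Euclidean

Reflexive: yes — every world is S-related to itself.
Serial: yes — every world has a successor (e.g. a S a).
Euclidean: no — d S a and d S f, but not a S f.
Only Euclidean fails.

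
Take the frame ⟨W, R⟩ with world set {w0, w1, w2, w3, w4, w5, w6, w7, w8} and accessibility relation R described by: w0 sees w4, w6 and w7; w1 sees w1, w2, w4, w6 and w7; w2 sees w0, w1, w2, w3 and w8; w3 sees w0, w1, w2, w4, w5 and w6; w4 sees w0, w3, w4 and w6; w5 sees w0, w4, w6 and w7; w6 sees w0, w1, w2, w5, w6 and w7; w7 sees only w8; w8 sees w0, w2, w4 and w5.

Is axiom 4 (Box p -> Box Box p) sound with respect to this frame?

By correspondence theory, 4 is valid on a frame iff R is transitive.
Transitive: no — w0 R w4 and w4 R w3, but not w0 R w3.

No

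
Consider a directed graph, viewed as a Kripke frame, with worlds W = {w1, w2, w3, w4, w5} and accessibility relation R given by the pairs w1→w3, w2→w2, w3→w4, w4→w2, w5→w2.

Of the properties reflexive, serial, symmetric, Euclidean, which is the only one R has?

serial

Reflexive: no — w1 is not related to itself.
Serial: yes — every world has a successor (e.g. w1 R w3).
Symmetric: no — w1 R w3 but not w3 R w1.
Euclidean: no — w1 R w3 and w1 R w3, but not w3 R w3.
Only serial holds.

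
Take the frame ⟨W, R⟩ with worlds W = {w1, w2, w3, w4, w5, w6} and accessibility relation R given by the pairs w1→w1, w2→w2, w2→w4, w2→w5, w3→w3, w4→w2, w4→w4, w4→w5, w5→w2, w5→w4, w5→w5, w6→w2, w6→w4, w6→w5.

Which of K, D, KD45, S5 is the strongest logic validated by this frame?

Serial (axiom D): yes — every world has a successor (e.g. w1 R w1).
Euclidean (axiom 5): yes — any two successors of a common world are R-related.
Transitive (axiom 4): yes — every two-step R-path is closed by a direct edge.
Reflexive (axiom T): no — w6 is not related to itself.
So F validates K, D, KD45; S5 would additionally require R to be reflexive. The strongest is KD45.

KD45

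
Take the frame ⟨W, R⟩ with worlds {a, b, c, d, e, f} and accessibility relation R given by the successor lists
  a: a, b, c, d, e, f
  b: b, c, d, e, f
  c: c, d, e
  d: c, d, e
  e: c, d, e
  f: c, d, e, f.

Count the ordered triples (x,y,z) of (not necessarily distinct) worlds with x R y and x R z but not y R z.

Enumerating: (a,b,a), (a,c,a), (a,c,b), (a,c,f), (a,d,a), (a,d,b), (a,d,f), (a,e,a), (a,e,b), (a,e,f), (a,f,a), (a,f,b), … and 10 more.
Total: 22.

22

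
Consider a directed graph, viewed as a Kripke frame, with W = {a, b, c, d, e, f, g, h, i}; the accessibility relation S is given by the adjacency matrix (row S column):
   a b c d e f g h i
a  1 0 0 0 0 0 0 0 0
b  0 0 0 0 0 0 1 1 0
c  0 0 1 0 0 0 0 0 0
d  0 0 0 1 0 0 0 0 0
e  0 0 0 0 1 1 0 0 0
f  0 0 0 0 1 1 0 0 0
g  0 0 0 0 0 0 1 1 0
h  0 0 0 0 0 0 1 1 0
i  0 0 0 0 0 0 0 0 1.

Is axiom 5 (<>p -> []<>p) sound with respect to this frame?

Axiom 5 corresponds to the accessibility relation being Euclidean.
Euclidean: yes — any two successors of a common world are S-related.

Yes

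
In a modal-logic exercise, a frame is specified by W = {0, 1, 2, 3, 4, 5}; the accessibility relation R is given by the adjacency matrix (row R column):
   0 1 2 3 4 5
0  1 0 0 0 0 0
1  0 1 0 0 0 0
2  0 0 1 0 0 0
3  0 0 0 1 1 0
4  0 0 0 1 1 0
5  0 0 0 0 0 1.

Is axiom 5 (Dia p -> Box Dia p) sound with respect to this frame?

Yes

Axiom 5 corresponds to the accessibility relation being Euclidean.
Euclidean: yes — any two successors of a common world are R-related.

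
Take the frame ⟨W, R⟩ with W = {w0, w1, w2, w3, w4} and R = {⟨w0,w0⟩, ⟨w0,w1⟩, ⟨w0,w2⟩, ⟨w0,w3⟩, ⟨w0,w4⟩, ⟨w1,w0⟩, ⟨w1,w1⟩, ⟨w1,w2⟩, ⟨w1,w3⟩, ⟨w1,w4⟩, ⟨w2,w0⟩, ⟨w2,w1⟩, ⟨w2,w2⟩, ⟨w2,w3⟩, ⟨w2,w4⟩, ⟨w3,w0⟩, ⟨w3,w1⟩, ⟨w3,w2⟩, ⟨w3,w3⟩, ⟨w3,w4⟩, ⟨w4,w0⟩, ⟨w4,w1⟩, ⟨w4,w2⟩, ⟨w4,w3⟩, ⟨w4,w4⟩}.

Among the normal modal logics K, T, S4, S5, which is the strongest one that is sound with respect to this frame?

S5

Reflexive (axiom T): yes — every world is R-related to itself.
Transitive (axiom 4): yes — every two-step R-path is closed by a direct edge.
Euclidean (axiom 5): yes — any two successors of a common world are R-related.
So F validates K, T, S4, S5. The strongest is S5.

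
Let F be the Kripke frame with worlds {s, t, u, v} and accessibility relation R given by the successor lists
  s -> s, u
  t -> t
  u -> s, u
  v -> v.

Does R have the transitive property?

Transitive: yes — every two-step R-path is closed by a direct edge.

Yes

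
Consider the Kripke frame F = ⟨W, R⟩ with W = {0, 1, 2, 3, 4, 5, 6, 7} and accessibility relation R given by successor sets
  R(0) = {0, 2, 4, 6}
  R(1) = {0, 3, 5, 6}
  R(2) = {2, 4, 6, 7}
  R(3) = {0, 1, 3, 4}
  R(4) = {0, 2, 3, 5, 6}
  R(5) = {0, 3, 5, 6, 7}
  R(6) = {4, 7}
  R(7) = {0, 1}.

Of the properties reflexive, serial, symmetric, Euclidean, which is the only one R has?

serial

Reflexive: no — 1 is not related to itself.
Serial: yes — every world has a successor (e.g. 0 R 0).
Symmetric: no — 0 R 2 but not 2 R 0.
Euclidean: no — 0 R 6 and 0 R 2, but not 6 R 2.
Only serial holds.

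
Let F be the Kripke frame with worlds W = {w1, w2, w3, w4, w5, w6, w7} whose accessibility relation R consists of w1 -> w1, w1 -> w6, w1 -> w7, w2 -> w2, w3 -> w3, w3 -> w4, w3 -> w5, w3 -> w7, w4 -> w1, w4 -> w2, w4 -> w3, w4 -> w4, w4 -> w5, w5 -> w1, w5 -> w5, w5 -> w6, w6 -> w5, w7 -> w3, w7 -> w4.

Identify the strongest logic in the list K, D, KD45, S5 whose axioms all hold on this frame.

D

Serial (axiom D): yes — every world has a successor (e.g. w1 R w1).
Euclidean (axiom 5): no — w1 R w6 and w1 R w7, but not w6 R w7.
Transitive (axiom 4): no — w1 R w6 and w6 R w5, but not w1 R w5.
Reflexive (axiom T): no — w6 is not related to itself.
So F validates K, D; KD45 would additionally require R to be Euclidean and transitive. The strongest is D.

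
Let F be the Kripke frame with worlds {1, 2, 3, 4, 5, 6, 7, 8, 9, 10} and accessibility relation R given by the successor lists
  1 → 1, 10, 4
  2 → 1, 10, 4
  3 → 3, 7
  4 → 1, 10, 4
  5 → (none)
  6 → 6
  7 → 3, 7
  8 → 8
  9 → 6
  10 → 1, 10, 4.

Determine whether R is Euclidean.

Yes

Euclidean: yes — any two successors of a common world are R-related.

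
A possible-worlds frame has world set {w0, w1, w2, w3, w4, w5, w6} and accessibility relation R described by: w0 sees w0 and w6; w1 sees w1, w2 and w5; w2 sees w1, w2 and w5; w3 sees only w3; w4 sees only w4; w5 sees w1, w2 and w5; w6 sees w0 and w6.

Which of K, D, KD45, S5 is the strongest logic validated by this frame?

S5

Serial (axiom D): yes — every world has a successor (e.g. w0 R w0).
Euclidean (axiom 5): yes — any two successors of a common world are R-related.
Transitive (axiom 4): yes — every two-step R-path is closed by a direct edge.
Reflexive (axiom T): yes — every world is R-related to itself.
So F validates K, D, KD45, S5. The strongest is S5.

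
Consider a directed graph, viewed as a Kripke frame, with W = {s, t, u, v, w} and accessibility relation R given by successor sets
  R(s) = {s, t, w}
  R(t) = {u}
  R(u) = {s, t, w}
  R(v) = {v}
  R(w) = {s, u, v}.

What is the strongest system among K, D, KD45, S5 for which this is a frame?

D

Serial (axiom D): yes — every world has a successor (e.g. s R s).
Euclidean (axiom 5): no — s R t and s R w, but not t R w.
Transitive (axiom 4): no — s R t and t R u, but not s R u.
Reflexive (axiom T): no — t is not related to itself.
So F validates K, D; KD45 would additionally require R to be Euclidean and transitive. The strongest is D.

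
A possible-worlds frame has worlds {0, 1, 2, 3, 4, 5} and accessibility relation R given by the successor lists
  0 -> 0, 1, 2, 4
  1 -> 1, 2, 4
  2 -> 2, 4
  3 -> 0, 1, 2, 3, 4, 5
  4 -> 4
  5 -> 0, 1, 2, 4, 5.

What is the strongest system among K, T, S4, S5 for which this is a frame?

S4

Reflexive (axiom T): yes — every world is R-related to itself.
Transitive (axiom 4): yes — every two-step R-path is closed by a direct edge.
Euclidean (axiom 5): no — 0 R 2 and 0 R 1, but not 2 R 1.
So F validates K, T, S4; S5 would additionally require R to be Euclidean. The strongest is S4.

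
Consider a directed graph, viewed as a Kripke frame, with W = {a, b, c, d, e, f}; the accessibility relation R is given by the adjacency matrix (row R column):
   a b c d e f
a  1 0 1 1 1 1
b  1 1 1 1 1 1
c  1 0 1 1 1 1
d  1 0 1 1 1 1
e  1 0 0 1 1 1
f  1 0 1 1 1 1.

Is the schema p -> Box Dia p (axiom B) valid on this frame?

No

By correspondence theory, B is valid on a frame iff R is symmetric.
Symmetric: no — b R a but not a R b.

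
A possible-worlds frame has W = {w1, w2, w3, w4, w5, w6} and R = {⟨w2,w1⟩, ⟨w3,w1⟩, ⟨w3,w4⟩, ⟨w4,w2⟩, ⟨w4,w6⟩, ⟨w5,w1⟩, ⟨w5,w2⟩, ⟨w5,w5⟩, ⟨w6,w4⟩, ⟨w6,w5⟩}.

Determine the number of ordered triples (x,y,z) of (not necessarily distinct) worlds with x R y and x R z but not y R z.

Enumerating: (w2,w1,w1), (w3,w1,w1), (w3,w1,w4), (w3,w4,w1), (w3,w4,w4), (w4,w2,w2), (w4,w2,w6), (w4,w6,w2), (w4,w6,w6), (w5,w1,w1), (w5,w1,w2), (w5,w1,w5), (w5,w2,w2), (w5,w2,w5), (w6,w4,w4), (w6,w4,w5), (w6,w5,w4).

17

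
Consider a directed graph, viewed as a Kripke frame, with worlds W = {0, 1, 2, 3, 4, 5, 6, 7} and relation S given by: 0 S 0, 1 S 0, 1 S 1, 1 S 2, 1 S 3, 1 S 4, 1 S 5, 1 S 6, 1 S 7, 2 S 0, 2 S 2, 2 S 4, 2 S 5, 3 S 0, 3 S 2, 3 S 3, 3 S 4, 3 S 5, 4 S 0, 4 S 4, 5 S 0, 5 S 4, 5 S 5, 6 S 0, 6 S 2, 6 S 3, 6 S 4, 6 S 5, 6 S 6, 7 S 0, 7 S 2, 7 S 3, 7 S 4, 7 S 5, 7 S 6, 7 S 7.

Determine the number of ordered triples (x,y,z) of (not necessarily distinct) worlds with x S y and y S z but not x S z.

S is transitive; there are no such tuples.

0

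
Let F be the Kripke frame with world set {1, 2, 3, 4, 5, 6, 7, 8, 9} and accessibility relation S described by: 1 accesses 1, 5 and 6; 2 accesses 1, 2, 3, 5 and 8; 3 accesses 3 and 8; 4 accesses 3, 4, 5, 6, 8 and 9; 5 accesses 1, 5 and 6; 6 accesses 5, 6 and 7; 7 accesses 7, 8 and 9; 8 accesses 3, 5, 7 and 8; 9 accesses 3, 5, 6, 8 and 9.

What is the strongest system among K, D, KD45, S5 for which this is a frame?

D

Serial (axiom D): yes — every world has a successor (e.g. 1 S 1).
Euclidean (axiom 5): no — 2 S 1 and 2 S 3, but not 1 S 3.
Transitive (axiom 4): no — 1 S 6 and 6 S 7, but not 1 S 7.
Reflexive (axiom T): yes — every world is S-related to itself.
So F validates K, D; KD45 would additionally require S to be Euclidean and transitive. The strongest is D.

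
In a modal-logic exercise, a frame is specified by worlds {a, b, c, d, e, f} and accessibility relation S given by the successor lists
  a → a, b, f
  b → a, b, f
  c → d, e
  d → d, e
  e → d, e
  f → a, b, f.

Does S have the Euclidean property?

Euclidean: yes — any two successors of a common world are S-related.

Yes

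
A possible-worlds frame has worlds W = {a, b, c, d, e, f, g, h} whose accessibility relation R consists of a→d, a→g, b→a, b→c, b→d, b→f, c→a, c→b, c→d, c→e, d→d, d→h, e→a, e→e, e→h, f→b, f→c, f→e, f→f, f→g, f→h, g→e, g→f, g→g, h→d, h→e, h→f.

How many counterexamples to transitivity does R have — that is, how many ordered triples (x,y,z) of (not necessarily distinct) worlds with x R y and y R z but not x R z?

Enumerating: (a,d,h), (a,g,e), (a,g,f), (b,a,g), (b,c,b), (b,c,e), (b,d,h), (b,f,b), (b,f,e), (b,f,g), (b,f,h), (c,a,g), … and 28 more.
Total: 40.

40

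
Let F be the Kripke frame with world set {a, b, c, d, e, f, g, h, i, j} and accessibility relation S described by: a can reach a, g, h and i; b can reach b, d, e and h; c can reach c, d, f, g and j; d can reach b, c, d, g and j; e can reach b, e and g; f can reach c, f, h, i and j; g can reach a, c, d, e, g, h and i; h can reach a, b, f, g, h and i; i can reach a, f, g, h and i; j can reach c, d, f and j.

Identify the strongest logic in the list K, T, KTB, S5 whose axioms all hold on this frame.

KTB

Reflexive (axiom T): yes — every world is S-related to itself.
Symmetric (axiom B): yes — every pair in S has its reverse in S.
Euclidean (axiom 5): no — b S d and b S e, but not d S e.
So F validates K, T, KTB; S5 would additionally require S to be Euclidean. The strongest is KTB.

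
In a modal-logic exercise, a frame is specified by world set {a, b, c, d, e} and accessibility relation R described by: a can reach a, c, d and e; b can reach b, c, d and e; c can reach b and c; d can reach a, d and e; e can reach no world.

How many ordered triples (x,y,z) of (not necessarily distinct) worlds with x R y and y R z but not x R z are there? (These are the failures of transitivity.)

5

Enumerating: (a,c,b), (b,d,a), (c,b,d), (c,b,e), (d,a,c).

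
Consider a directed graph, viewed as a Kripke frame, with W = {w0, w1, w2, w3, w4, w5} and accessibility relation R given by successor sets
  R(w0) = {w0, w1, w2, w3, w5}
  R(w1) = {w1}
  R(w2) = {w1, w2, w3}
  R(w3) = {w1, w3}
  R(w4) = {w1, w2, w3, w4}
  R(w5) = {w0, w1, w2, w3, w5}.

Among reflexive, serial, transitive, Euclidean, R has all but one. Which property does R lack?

Euclidean

Reflexive: yes — every world is R-related to itself.
Serial: yes — every world has a successor (e.g. w0 R w0).
Transitive: yes — every two-step R-path is closed by a direct edge.
Euclidean: no — w0 R w1 and w0 R w2, but not w1 R w2.
Only Euclidean fails.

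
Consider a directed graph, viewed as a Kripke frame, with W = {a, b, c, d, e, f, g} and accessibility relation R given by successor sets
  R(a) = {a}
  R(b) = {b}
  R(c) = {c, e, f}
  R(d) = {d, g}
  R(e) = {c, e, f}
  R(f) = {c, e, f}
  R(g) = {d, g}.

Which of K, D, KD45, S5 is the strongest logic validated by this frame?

Serial (axiom D): yes — every world has a successor (e.g. a R a).
Euclidean (axiom 5): yes — any two successors of a common world are R-related.
Transitive (axiom 4): yes — every two-step R-path is closed by a direct edge.
Reflexive (axiom T): yes — every world is R-related to itself.
So F validates K, D, KD45, S5. The strongest is S5.

S5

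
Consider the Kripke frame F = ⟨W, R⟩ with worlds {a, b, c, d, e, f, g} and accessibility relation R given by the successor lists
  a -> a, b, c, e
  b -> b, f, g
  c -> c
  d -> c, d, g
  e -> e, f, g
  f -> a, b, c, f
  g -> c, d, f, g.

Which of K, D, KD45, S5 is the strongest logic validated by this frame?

Serial (axiom D): yes — every world has a successor (e.g. a R a).
Euclidean (axiom 5): no — a R b and a R c, but not b R c.
Transitive (axiom 4): no — a R b and b R f, but not a R f.
Reflexive (axiom T): yes — every world is R-related to itself.
So F validates K, D; KD45 would additionally require R to be Euclidean and transitive. The strongest is D.

D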